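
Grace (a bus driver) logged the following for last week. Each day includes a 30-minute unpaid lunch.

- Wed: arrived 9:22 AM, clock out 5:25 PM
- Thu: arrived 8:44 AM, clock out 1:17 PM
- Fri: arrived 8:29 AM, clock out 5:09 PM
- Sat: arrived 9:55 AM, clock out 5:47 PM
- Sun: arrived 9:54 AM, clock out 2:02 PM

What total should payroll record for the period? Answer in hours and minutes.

Wed: 9:22 AM–5:25 PM = 8 h 3 min; less 30 min break → 7 h 33 min
Thu: 8:44 AM–1:17 PM = 4 h 33 min; less 30 min break → 4 h 3 min
Fri: 8:29 AM–5:09 PM = 8 h 40 min; less 30 min break → 8 h 10 min
Sat: 9:55 AM–5:47 PM = 7 h 52 min; less 30 min break → 7 h 22 min
Sun: 9:54 AM–2:02 PM = 4 h 8 min; less 30 min break → 3 h 38 min
Total: 7 h 33 min + 4 h 3 min + 8 h 10 min + 7 h 22 min + 3 h 38 min = 30 h 46 min.

30 h 46 min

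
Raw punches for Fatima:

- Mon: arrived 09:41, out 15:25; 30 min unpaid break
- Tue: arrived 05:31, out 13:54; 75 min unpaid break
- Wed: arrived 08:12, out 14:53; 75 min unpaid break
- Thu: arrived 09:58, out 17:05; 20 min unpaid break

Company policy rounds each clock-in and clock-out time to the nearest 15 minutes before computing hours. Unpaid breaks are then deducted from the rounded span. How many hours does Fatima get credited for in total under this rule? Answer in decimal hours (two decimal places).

24.67 hours

Mon: in 09:41→09:45, out 15:25→15:30; 5 h 45 min − 30 min = 5 h 15 min
Tue: in 05:31→05:30, out 13:54→14:00; 8 h 30 min − 75 min = 7 h 15 min
Wed: in 08:12→08:15, out 14:53→15:00; 6 h 45 min − 75 min = 5 h 30 min
Thu: in 09:58→10:00, out 17:05→17:00; 7 h 0 min − 20 min = 6 h 40 min
Total credited: 24 h 40 min.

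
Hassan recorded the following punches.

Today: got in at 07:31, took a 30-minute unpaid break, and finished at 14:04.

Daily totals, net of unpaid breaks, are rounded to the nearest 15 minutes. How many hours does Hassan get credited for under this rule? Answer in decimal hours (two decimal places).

6.00 hours

Today: 07:31–14:04 = 6 h 33 min − 30 min = 6 h 3 min → rounds to 6 h 0 min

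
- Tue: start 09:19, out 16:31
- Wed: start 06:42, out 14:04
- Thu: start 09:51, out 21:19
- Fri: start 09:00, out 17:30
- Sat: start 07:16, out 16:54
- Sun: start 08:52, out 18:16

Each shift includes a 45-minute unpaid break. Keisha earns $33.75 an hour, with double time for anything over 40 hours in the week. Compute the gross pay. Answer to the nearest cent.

$1962.00

Tue: 09:19–16:31 = 7 h 12 min; less 45 min break → 6 h 27 min
Wed: 06:42–14:04 = 7 h 22 min; less 45 min break → 6 h 37 min
Thu: 09:51–21:19 = 11 h 28 min; less 45 min break → 10 h 43 min
Fri: 09:00–17:30 = 8 h 30 min; less 45 min break → 7 h 45 min
Sat: 07:16–16:54 = 9 h 38 min; less 45 min break → 8 h 53 min
Sun: 08:52–18:16 = 9 h 24 min; less 45 min break → 8 h 39 min
Total worked: 49 h 4 min = 2944 min.
Regular 40 h 0 min = 2400 min at $33.75/h; overtime 9 h 4 min = 544 min at $67.50/h.
Pay = (2400 × $33.75 + 544 × $67.50) ÷ 60 = $1962.00.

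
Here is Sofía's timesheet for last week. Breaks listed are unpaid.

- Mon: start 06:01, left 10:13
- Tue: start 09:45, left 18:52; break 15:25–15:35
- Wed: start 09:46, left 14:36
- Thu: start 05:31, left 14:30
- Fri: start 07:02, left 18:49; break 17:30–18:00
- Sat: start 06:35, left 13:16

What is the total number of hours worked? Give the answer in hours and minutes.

44 h 56 min

Mon: 06:01–10:13 = 4 h 12 min
Tue: 09:45–18:52 = 9 h 7 min; less 10 min break → 8 h 57 min
Wed: 09:46–14:36 = 4 h 50 min
Thu: 05:31–14:30 = 8 h 59 min
Fri: 07:02–18:49 = 11 h 47 min; less 30 min break → 11 h 17 min
Sat: 06:35–13:16 = 6 h 41 min
Total: 4 h 12 min + 8 h 57 min + 4 h 50 min + 8 h 59 min + 11 h 17 min + 6 h 41 min = 44 h 56 min.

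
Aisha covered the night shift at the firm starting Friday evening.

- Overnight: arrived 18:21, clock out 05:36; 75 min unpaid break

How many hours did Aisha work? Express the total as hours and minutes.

Overnight: 18:21 → midnight = 5 h 39 min; midnight → 05:36 = 5 h 36 min; span 11 h 15 min; less 75 min break → 10 h 0 min

10 h 0 min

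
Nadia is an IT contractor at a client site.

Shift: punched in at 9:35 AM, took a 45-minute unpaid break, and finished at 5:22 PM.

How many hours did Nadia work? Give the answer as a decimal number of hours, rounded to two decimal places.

7.03 hours

Shift: 9:35 AM–5:22 PM = 7 h 47 min; less 45 min break → 7 h 2 min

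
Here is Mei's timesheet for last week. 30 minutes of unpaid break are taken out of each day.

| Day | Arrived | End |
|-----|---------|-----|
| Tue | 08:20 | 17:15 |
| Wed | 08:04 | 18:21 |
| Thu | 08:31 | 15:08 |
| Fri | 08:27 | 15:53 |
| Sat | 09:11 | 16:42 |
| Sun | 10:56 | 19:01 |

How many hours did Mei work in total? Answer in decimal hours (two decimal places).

45.85 hours

Tue: 08:20–17:15 = 8 h 55 min; less 30 min break → 8 h 25 min
Wed: 08:04–18:21 = 10 h 17 min; less 30 min break → 9 h 47 min
Thu: 08:31–15:08 = 6 h 37 min; less 30 min break → 6 h 7 min
Fri: 08:27–15:53 = 7 h 26 min; less 30 min break → 6 h 56 min
Sat: 09:11–16:42 = 7 h 31 min; less 30 min break → 7 h 1 min
Sun: 10:56–19:01 = 8 h 5 min; less 30 min break → 7 h 35 min
Total: 8 h 25 min + 9 h 47 min + 6 h 7 min + 6 h 56 min + 7 h 1 min + 7 h 35 min = 45 h 51 min.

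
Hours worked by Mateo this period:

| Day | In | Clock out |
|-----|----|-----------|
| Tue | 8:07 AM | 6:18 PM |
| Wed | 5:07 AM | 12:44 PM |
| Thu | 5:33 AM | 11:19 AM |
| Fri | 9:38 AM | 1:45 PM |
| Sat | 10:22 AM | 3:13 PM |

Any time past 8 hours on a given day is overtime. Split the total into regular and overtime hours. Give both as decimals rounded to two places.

Tue: 8:07 AM–6:18 PM = 10 h 11 min
Wed: 5:07 AM–12:44 PM = 7 h 37 min
Thu: 5:33 AM–11:19 AM = 5 h 46 min
Fri: 9:38 AM–1:45 PM = 4 h 7 min
Sat: 10:22 AM–3:13 PM = 4 h 51 min
Tue reg 8 h 0 min / OT 2 h 11 min; Wed reg 7 h 37 min / OT 0 h 0 min; Thu reg 5 h 46 min / OT 0 h 0 min; Fri reg 4 h 7 min / OT 0 h 0 min; Sat reg 4 h 51 min / OT 0 h 0 min.
Totals: regular 30 h 21 min, overtime 2 h 11 min.

Regular 30.35 hours, overtime 2.18 hours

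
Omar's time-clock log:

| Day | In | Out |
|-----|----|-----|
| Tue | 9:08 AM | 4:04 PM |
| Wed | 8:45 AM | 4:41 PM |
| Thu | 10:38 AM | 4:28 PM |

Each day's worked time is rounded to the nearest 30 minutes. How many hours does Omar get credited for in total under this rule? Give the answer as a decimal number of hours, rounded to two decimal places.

Tue: 9:08 AM–4:04 PM = 6 h 56 min → rounds to 7 h 0 min
Wed: 8:45 AM–4:41 PM = 7 h 56 min → rounds to 8 h 0 min
Thu: 10:38 AM–4:28 PM = 5 h 50 min → rounds to 6 h 0 min
Total credited: 21 h 0 min.

21.00 hours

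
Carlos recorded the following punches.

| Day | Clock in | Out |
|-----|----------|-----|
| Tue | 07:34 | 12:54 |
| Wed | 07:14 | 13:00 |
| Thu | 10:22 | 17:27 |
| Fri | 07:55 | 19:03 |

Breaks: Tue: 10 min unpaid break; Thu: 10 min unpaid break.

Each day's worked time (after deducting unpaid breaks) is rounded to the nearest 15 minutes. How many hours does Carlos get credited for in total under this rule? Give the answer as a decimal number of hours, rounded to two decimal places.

29.25 hours

Tue: 07:34–12:54 = 5 h 20 min − 10 min = 5 h 10 min → rounds to 5 h 15 min
Wed: 07:14–13:00 = 5 h 46 min → rounds to 5 h 45 min
Thu: 10:22–17:27 = 7 h 5 min − 10 min = 6 h 55 min → rounds to 7 h 0 min
Fri: 07:55–19:03 = 11 h 8 min → rounds to 11 h 15 min
Total credited: 29 h 15 min.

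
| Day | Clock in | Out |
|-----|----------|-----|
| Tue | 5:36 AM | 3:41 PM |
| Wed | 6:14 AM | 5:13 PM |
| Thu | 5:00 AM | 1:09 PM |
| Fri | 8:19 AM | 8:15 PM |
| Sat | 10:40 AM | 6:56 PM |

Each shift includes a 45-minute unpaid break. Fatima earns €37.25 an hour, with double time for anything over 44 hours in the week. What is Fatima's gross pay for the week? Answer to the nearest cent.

Tue: 5:36 AM–3:41 PM = 10 h 5 min; less 45 min break → 9 h 20 min
Wed: 6:14 AM–5:13 PM = 10 h 59 min; less 45 min break → 10 h 14 min
Thu: 5:00 AM–1:09 PM = 8 h 9 min; less 45 min break → 7 h 24 min
Fri: 8:19 AM–8:15 PM = 11 h 56 min; less 45 min break → 11 h 11 min
Sat: 10:40 AM–6:56 PM = 8 h 16 min; less 45 min break → 7 h 31 min
Total worked: 45 h 40 min = 2740 min.
Regular 44 h 0 min = 2640 min at €37.25/h; overtime 1 h 40 min = 100 min at €74.50/h.
Pay = (2640 × €37.25 + 100 × €74.50) ÷ 60 = €1763.17.

€1763.17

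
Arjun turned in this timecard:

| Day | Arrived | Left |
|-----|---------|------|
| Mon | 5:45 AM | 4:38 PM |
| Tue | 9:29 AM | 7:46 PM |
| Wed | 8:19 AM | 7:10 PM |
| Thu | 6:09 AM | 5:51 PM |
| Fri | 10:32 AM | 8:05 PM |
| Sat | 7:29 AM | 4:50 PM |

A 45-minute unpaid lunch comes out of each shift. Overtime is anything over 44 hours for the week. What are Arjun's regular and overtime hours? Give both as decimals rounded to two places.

Regular 44.00 hours, overtime 14.12 hours

Mon: 5:45 AM–4:38 PM = 10 h 53 min; less 45 min break → 10 h 8 min
Tue: 9:29 AM–7:46 PM = 10 h 17 min; less 45 min break → 9 h 32 min
Wed: 8:19 AM–7:10 PM = 10 h 51 min; less 45 min break → 10 h 6 min
Thu: 6:09 AM–5:51 PM = 11 h 42 min; less 45 min break → 10 h 57 min
Fri: 10:32 AM–8:05 PM = 9 h 33 min; less 45 min break → 8 h 48 min
Sat: 7:29 AM–4:50 PM = 9 h 21 min; less 45 min break → 8 h 36 min
Total worked: 58 h 7 min = 58.12 h.
Threshold 44 h → overtime 14 h 7 min, regular 44 h 0 min.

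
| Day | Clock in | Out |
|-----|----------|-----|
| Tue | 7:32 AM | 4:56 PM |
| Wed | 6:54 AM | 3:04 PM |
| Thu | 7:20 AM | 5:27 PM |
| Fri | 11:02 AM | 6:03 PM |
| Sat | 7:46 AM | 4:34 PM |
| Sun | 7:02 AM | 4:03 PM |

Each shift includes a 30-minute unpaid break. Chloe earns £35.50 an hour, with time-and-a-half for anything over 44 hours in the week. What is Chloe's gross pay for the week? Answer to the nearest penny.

Tue: 7:32 AM–4:56 PM = 9 h 24 min; less 30 min break → 8 h 54 min
Wed: 6:54 AM–3:04 PM = 8 h 10 min; less 30 min break → 7 h 40 min
Thu: 7:20 AM–5:27 PM = 10 h 7 min; less 30 min break → 9 h 37 min
Fri: 11:02 AM–6:03 PM = 7 h 1 min; less 30 min break → 6 h 31 min
Sat: 7:46 AM–4:34 PM = 8 h 48 min; less 30 min break → 8 h 18 min
Sun: 7:02 AM–4:03 PM = 9 h 1 min; less 30 min break → 8 h 31 min
Total worked: 49 h 31 min = 2971 min.
Regular 44 h 0 min = 2640 min at £35.50/h; overtime 5 h 31 min = 331 min at £53.25/h.
Pay = (2640 × £35.50 + 331 × £53.25) ÷ 60 = £1855.76.

£1855.76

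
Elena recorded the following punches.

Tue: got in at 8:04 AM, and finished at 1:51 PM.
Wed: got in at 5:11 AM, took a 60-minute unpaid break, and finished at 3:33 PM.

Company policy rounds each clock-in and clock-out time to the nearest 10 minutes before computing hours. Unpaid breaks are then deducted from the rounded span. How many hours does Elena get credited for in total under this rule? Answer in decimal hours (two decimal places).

Tue: in 8:04 AM→8:00 AM, out 1:51 PM→1:50 PM; 5 h 50 min
Wed: in 5:11 AM→5:10 AM, out 3:33 PM→3:30 PM; 10 h 20 min − 60 min = 9 h 20 min
Total credited: 15 h 10 min.

15.17 hours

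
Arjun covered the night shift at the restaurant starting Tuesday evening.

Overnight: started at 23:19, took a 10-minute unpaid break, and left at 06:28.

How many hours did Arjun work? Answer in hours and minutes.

6 h 59 min

Overnight: 23:19 → midnight = 0 h 41 min; midnight → 06:28 = 6 h 28 min; span 7 h 9 min; less 10 min break → 6 h 59 min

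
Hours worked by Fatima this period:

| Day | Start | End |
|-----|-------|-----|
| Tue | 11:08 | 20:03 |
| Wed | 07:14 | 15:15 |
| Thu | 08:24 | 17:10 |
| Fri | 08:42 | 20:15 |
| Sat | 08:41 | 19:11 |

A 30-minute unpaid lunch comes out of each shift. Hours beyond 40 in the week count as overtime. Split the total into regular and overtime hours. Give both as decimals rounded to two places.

Tue: 11:08–20:03 = 8 h 55 min; less 30 min break → 8 h 25 min
Wed: 07:14–15:15 = 8 h 1 min; less 30 min break → 7 h 31 min
Thu: 08:24–17:10 = 8 h 46 min; less 30 min break → 8 h 16 min
Fri: 08:42–20:15 = 11 h 33 min; less 30 min break → 11 h 3 min
Sat: 08:41–19:11 = 10 h 30 min; less 30 min break → 10 h 0 min
Total worked: 45 h 15 min = 45.25 h.
Threshold 40 h → overtime 5 h 15 min, regular 40 h 0 min.

Regular 40.00 hours, overtime 5.25 hours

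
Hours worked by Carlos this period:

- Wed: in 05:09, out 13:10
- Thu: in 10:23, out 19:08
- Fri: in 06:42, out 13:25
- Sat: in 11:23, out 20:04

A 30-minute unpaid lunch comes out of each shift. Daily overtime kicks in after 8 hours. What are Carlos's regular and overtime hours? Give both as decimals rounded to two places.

Regular 29.73 hours, overtime 0.43 hours

Wed: 05:09–13:10 = 8 h 1 min; less 30 min break → 7 h 31 min
Thu: 10:23–19:08 = 8 h 45 min; less 30 min break → 8 h 15 min
Fri: 06:42–13:25 = 6 h 43 min; less 30 min break → 6 h 13 min
Sat: 11:23–20:04 = 8 h 41 min; less 30 min break → 8 h 11 min
Wed reg 7 h 31 min / OT 0 h 0 min; Thu reg 8 h 0 min / OT 0 h 15 min; Fri reg 6 h 13 min / OT 0 h 0 min; Sat reg 8 h 0 min / OT 0 h 11 min.
Totals: regular 29 h 44 min, overtime 0 h 26 min.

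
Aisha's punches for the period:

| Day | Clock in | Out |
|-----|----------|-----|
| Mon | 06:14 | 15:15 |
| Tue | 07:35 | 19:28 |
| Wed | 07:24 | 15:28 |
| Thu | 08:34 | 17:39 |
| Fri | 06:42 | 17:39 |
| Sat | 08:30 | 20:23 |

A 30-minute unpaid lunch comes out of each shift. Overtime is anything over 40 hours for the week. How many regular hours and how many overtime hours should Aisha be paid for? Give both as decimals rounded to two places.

Regular 40.00 hours, overtime 17.88 hours

Mon: 06:14–15:15 = 9 h 1 min; less 30 min break → 8 h 31 min
Tue: 07:35–19:28 = 11 h 53 min; less 30 min break → 11 h 23 min
Wed: 07:24–15:28 = 8 h 4 min; less 30 min break → 7 h 34 min
Thu: 08:34–17:39 = 9 h 5 min; less 30 min break → 8 h 35 min
Fri: 06:42–17:39 = 10 h 57 min; less 30 min break → 10 h 27 min
Sat: 08:30–20:23 = 11 h 53 min; less 30 min break → 11 h 23 min
Total worked: 57 h 53 min = 57.88 h.
Threshold 40 h → overtime 17 h 53 min, regular 40 h 0 min.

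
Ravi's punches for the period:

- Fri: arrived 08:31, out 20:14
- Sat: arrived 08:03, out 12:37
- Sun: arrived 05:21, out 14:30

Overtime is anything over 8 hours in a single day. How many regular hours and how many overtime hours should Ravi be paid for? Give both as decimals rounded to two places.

Regular 20.57 hours, overtime 4.87 hours

Fri: 08:31–20:14 = 11 h 43 min
Sat: 08:03–12:37 = 4 h 34 min
Sun: 05:21–14:30 = 9 h 9 min
Fri reg 8 h 0 min / OT 3 h 43 min; Sat reg 4 h 34 min / OT 0 h 0 min; Sun reg 8 h 0 min / OT 1 h 9 min.
Totals: regular 20 h 34 min, overtime 4 h 52 min.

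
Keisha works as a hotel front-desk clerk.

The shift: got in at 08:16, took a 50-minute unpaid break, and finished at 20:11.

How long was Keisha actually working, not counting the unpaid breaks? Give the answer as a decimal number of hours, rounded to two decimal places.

The shift: 08:16–20:11 = 11 h 55 min; less 50 min break → 11 h 5 min

11.08 hours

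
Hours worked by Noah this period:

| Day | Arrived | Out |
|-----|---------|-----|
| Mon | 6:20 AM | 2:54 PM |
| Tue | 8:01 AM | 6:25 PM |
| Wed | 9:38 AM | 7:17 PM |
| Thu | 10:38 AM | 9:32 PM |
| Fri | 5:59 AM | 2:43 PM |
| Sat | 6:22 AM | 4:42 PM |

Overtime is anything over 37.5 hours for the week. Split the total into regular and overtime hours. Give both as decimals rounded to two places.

Mon: 6:20 AM–2:54 PM = 8 h 34 min
Tue: 8:01 AM–6:25 PM = 10 h 24 min
Wed: 9:38 AM–7:17 PM = 9 h 39 min
Thu: 10:38 AM–9:32 PM = 10 h 54 min
Fri: 5:59 AM–2:43 PM = 8 h 44 min
Sat: 6:22 AM–4:42 PM = 10 h 20 min
Total worked: 58 h 35 min = 58.58 h.
Threshold 37.5 h → overtime 21 h 5 min, regular 37 h 30 min.

Regular 37.50 hours, overtime 21.08 hours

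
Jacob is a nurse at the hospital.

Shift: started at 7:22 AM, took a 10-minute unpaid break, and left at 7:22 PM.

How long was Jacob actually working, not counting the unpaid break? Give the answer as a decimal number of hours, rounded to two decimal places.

11.83 hours

Shift: 7:22 AM–7:22 PM = 12 h 0 min; less 10 min break → 11 h 50 min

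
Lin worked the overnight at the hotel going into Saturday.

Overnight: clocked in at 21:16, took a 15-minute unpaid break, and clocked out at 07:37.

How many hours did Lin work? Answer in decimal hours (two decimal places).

Overnight: 21:16 → midnight = 2 h 44 min; midnight → 07:37 = 7 h 37 min; span 10 h 21 min; less 15 min break → 10 h 6 min

10.10 hours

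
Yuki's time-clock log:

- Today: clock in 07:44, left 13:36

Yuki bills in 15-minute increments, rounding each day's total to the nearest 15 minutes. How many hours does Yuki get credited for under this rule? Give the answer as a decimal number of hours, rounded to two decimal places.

5.75 hours

Today: 07:44–13:36 = 5 h 52 min → rounds to 5 h 45 min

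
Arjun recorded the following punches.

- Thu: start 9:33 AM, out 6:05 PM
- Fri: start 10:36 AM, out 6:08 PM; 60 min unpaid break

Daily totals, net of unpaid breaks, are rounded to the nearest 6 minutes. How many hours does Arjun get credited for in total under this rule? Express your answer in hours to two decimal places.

15.00 hours

Thu: 9:33 AM–6:05 PM = 8 h 32 min → rounds to 8 h 30 min
Fri: 10:36 AM–6:08 PM = 7 h 32 min − 60 min = 6 h 32 min → rounds to 6 h 30 min
Total credited: 15 h 0 min.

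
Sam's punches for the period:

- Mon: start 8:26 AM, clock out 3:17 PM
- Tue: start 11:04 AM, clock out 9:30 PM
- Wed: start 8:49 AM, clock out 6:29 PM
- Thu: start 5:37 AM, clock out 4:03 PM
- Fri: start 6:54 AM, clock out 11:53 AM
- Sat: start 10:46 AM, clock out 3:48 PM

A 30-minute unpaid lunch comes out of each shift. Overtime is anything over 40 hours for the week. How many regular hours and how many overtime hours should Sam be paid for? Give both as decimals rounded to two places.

Regular 40.00 hours, overtime 4.40 hours

Mon: 8:26 AM–3:17 PM = 6 h 51 min; less 30 min break → 6 h 21 min
Tue: 11:04 AM–9:30 PM = 10 h 26 min; less 30 min break → 9 h 56 min
Wed: 8:49 AM–6:29 PM = 9 h 40 min; less 30 min break → 9 h 10 min
Thu: 5:37 AM–4:03 PM = 10 h 26 min; less 30 min break → 9 h 56 min
Fri: 6:54 AM–11:53 AM = 4 h 59 min; less 30 min break → 4 h 29 min
Sat: 10:46 AM–3:48 PM = 5 h 2 min; less 30 min break → 4 h 32 min
Total worked: 44 h 24 min = 44.40 h.
Threshold 40 h → overtime 4 h 24 min, regular 40 h 0 min.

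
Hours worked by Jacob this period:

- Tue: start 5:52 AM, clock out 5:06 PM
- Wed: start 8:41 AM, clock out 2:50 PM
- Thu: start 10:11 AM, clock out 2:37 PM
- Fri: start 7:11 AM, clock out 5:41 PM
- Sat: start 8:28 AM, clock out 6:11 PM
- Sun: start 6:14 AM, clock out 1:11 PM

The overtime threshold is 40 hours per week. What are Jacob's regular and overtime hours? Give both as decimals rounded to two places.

Tue: 5:52 AM–5:06 PM = 11 h 14 min
Wed: 8:41 AM–2:50 PM = 6 h 9 min
Thu: 10:11 AM–2:37 PM = 4 h 26 min
Fri: 7:11 AM–5:41 PM = 10 h 30 min
Sat: 8:28 AM–6:11 PM = 9 h 43 min
Sun: 6:14 AM–1:11 PM = 6 h 57 min
Total worked: 48 h 59 min = 48.98 h.
Threshold 40 h → overtime 8 h 59 min, regular 40 h 0 min.

Regular 40.00 hours, overtime 8.98 hours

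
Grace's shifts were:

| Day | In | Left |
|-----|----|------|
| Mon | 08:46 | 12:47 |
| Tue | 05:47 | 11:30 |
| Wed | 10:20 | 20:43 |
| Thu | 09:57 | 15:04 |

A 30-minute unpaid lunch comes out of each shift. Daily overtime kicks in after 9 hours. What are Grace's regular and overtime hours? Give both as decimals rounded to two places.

Regular 22.35 hours, overtime 0.88 hours

Mon: 08:46–12:47 = 4 h 1 min; less 30 min break → 3 h 31 min
Tue: 05:47–11:30 = 5 h 43 min; less 30 min break → 5 h 13 min
Wed: 10:20–20:43 = 10 h 23 min; less 30 min break → 9 h 53 min
Thu: 09:57–15:04 = 5 h 7 min; less 30 min break → 4 h 37 min
Mon reg 3 h 31 min / OT 0 h 0 min; Tue reg 5 h 13 min / OT 0 h 0 min; Wed reg 9 h 0 min / OT 0 h 53 min; Thu reg 4 h 37 min / OT 0 h 0 min.
Totals: regular 22 h 21 min, overtime 0 h 53 min.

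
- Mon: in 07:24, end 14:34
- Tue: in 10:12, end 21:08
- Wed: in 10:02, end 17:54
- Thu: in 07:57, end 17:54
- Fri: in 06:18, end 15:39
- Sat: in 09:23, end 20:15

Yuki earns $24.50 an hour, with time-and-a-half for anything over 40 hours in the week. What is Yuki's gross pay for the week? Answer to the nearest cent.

Mon: 07:24–14:34 = 7 h 10 min
Tue: 10:12–21:08 = 10 h 56 min
Wed: 10:02–17:54 = 7 h 52 min
Thu: 07:57–17:54 = 9 h 57 min
Fri: 06:18–15:39 = 9 h 21 min
Sat: 09:23–20:15 = 10 h 52 min
Total worked: 56 h 8 min = 3368 min.
Regular 40 h 0 min = 2400 min at $24.50/h; overtime 16 h 8 min = 968 min at $36.75/h.
Pay = (2400 × $24.50 + 968 × $36.75) ÷ 60 = $1572.90.

$1572.90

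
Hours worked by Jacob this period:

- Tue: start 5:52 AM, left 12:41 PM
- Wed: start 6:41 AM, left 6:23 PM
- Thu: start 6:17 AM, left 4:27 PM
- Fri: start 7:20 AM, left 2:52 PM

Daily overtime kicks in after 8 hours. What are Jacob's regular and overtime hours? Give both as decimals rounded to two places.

Tue: 5:52 AM–12:41 PM = 6 h 49 min
Wed: 6:41 AM–6:23 PM = 11 h 42 min
Thu: 6:17 AM–4:27 PM = 10 h 10 min
Fri: 7:20 AM–2:52 PM = 7 h 32 min
Tue reg 6 h 49 min / OT 0 h 0 min; Wed reg 8 h 0 min / OT 3 h 42 min; Thu reg 8 h 0 min / OT 2 h 10 min; Fri reg 7 h 32 min / OT 0 h 0 min.
Totals: regular 30 h 21 min, overtime 5 h 52 min.

Regular 30.35 hours, overtime 5.87 hours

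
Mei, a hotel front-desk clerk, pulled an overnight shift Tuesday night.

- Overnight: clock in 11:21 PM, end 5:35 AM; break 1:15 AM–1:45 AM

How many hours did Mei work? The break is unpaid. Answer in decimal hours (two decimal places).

Overnight: 11:21 PM → midnight = 0 h 39 min; midnight → 5:35 AM = 5 h 35 min; span 6 h 14 min; less 30 min break → 5 h 44 min

5.73 hours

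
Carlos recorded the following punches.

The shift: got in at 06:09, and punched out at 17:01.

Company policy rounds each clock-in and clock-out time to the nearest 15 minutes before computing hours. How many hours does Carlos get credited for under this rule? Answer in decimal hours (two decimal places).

10.75 hours

The shift: in 06:09→06:15, out 17:01→17:00; 10 h 45 min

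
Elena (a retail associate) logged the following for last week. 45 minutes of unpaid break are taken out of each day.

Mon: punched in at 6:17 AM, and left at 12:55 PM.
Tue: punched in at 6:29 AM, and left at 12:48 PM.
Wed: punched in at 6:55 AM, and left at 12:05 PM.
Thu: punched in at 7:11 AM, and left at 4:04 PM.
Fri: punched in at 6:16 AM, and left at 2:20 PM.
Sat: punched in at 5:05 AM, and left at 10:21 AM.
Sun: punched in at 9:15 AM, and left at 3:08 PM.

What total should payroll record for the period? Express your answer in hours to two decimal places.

Mon: 6:17 AM–12:55 PM = 6 h 38 min; less 45 min break → 5 h 53 min
Tue: 6:29 AM–12:48 PM = 6 h 19 min; less 45 min break → 5 h 34 min
Wed: 6:55 AM–12:05 PM = 5 h 10 min; less 45 min break → 4 h 25 min
Thu: 7:11 AM–4:04 PM = 8 h 53 min; less 45 min break → 8 h 8 min
Fri: 6:16 AM–2:20 PM = 8 h 4 min; less 45 min break → 7 h 19 min
Sat: 5:05 AM–10:21 AM = 5 h 16 min; less 45 min break → 4 h 31 min
Sun: 9:15 AM–3:08 PM = 5 h 53 min; less 45 min break → 5 h 8 min
Total: 5 h 53 min + 5 h 34 min + 4 h 25 min + 8 h 8 min + 7 h 19 min + 4 h 31 min + 5 h 8 min = 40 h 58 min.

40.97 hours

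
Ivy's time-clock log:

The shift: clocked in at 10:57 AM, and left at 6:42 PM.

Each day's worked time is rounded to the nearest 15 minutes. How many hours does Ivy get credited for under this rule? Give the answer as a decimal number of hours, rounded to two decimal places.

The shift: 10:57 AM–6:42 PM = 7 h 45 min → rounds to 7 h 45 min

7.75 hours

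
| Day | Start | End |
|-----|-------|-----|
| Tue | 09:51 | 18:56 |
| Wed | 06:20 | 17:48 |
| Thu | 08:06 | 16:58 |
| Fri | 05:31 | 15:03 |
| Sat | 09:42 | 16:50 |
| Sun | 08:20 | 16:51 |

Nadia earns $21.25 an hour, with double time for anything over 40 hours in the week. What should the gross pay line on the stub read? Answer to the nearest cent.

Tue: 09:51–18:56 = 9 h 5 min
Wed: 06:20–17:48 = 11 h 28 min
Thu: 08:06–16:58 = 8 h 52 min
Fri: 05:31–15:03 = 9 h 32 min
Sat: 09:42–16:50 = 7 h 8 min
Sun: 08:20–16:51 = 8 h 31 min
Total worked: 54 h 36 min = 3276 min.
Regular 40 h 0 min = 2400 min at $21.25/h; overtime 14 h 36 min = 876 min at $42.50/h.
Pay = (2400 × $21.25 + 876 × $42.50) ÷ 60 = $1470.50.

$1470.50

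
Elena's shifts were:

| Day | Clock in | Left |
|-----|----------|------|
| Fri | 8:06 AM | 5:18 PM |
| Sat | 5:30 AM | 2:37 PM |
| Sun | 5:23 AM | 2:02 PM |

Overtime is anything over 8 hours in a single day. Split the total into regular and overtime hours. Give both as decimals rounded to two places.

Fri: 8:06 AM–5:18 PM = 9 h 12 min
Sat: 5:30 AM–2:37 PM = 9 h 7 min
Sun: 5:23 AM–2:02 PM = 8 h 39 min
Fri reg 8 h 0 min / OT 1 h 12 min; Sat reg 8 h 0 min / OT 1 h 7 min; Sun reg 8 h 0 min / OT 0 h 39 min.
Totals: regular 24 h 0 min, overtime 2 h 58 min.

Regular 24.00 hours, overtime 2.97 hours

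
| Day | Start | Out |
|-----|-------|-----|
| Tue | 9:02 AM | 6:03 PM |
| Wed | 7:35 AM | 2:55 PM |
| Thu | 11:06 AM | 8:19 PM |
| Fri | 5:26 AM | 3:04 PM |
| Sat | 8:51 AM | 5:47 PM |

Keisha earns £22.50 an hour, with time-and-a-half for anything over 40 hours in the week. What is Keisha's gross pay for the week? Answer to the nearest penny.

£1039.50

Tue: 9:02 AM–6:03 PM = 9 h 1 min
Wed: 7:35 AM–2:55 PM = 7 h 20 min
Thu: 11:06 AM–8:19 PM = 9 h 13 min
Fri: 5:26 AM–3:04 PM = 9 h 38 min
Sat: 8:51 AM–5:47 PM = 8 h 56 min
Total worked: 44 h 8 min = 2648 min.
Regular 40 h 0 min = 2400 min at £22.50/h; overtime 4 h 8 min = 248 min at £33.75/h.
Pay = (2400 × £22.50 + 248 × £33.75) ÷ 60 = £1039.50.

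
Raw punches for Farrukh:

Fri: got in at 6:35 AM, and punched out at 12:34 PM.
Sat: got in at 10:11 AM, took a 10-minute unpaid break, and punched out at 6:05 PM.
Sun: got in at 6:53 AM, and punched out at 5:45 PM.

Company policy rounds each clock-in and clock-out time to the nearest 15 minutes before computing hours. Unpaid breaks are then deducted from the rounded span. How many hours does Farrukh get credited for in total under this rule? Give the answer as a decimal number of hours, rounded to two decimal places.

Fri: in 6:35 AM→6:30 AM, out 12:34 PM→12:30 PM; 6 h 0 min
Sat: in 10:11 AM→10:15 AM, out 6:05 PM→6:00 PM; 7 h 45 min − 10 min = 7 h 35 min
Sun: in 6:53 AM→7:00 AM, out 5:45 PM→5:45 PM; 10 h 45 min
Total credited: 24 h 20 min.

24.33 hours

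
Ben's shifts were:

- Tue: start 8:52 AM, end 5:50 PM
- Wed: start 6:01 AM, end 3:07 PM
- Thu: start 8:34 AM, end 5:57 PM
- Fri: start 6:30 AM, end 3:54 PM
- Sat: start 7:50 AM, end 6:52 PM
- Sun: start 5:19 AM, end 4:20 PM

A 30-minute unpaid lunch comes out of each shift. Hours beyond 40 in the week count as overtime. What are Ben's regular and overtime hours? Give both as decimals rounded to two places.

Tue: 8:52 AM–5:50 PM = 8 h 58 min; less 30 min break → 8 h 28 min
Wed: 6:01 AM–3:07 PM = 9 h 6 min; less 30 min break → 8 h 36 min
Thu: 8:34 AM–5:57 PM = 9 h 23 min; less 30 min break → 8 h 53 min
Fri: 6:30 AM–3:54 PM = 9 h 24 min; less 30 min break → 8 h 54 min
Sat: 7:50 AM–6:52 PM = 11 h 2 min; less 30 min break → 10 h 32 min
Sun: 5:19 AM–4:20 PM = 11 h 1 min; less 30 min break → 10 h 31 min
Total worked: 55 h 54 min = 55.90 h.
Threshold 40 h → overtime 15 h 54 min, regular 40 h 0 min.

Regular 40.00 hours, overtime 15.90 hours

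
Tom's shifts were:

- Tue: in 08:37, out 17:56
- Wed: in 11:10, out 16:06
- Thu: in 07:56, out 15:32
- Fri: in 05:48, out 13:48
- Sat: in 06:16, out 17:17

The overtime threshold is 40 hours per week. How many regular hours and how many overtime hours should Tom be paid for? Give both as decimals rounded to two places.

Regular 40.00 hours, overtime 0.87 hours

Tue: 08:37–17:56 = 9 h 19 min
Wed: 11:10–16:06 = 4 h 56 min
Thu: 07:56–15:32 = 7 h 36 min
Fri: 05:48–13:48 = 8 h 0 min
Sat: 06:16–17:17 = 11 h 1 min
Total worked: 40 h 52 min = 40.87 h.
Threshold 40 h → overtime 0 h 52 min, regular 40 h 0 min.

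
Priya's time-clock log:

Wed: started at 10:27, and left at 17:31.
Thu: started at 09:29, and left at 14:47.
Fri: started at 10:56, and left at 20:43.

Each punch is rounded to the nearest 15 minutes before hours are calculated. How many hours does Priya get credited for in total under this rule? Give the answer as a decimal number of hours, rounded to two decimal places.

22.00 hours

Wed: in 10:27→10:30, out 17:31→17:30; 7 h 0 min
Thu: in 09:29→09:30, out 14:47→14:45; 5 h 15 min
Fri: in 10:56→11:00, out 20:43→20:45; 9 h 45 min
Total credited: 22 h 0 min.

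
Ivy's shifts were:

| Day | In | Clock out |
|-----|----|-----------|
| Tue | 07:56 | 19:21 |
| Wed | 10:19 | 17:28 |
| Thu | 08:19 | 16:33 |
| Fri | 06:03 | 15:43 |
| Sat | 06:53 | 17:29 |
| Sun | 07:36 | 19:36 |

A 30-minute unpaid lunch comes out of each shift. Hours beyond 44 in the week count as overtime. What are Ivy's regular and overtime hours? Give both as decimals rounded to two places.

Tue: 07:56–19:21 = 11 h 25 min; less 30 min break → 10 h 55 min
Wed: 10:19–17:28 = 7 h 9 min; less 30 min break → 6 h 39 min
Thu: 08:19–16:33 = 8 h 14 min; less 30 min break → 7 h 44 min
Fri: 06:03–15:43 = 9 h 40 min; less 30 min break → 9 h 10 min
Sat: 06:53–17:29 = 10 h 36 min; less 30 min break → 10 h 6 min
Sun: 07:36–19:36 = 12 h 0 min; less 30 min break → 11 h 30 min
Total worked: 56 h 4 min = 56.07 h.
Threshold 44 h → overtime 12 h 4 min, regular 44 h 0 min.

Regular 44.00 hours, overtime 12.07 hours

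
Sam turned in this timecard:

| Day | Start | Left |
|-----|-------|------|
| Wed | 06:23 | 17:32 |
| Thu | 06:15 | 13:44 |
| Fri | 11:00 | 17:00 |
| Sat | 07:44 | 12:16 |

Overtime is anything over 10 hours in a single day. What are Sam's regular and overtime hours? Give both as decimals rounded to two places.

Wed: 06:23–17:32 = 11 h 9 min
Thu: 06:15–13:44 = 7 h 29 min
Fri: 11:00–17:00 = 6 h 0 min
Sat: 07:44–12:16 = 4 h 32 min
Wed reg 10 h 0 min / OT 1 h 9 min; Thu reg 7 h 29 min / OT 0 h 0 min; Fri reg 6 h 0 min / OT 0 h 0 min; Sat reg 4 h 32 min / OT 0 h 0 min.
Totals: regular 28 h 1 min, overtime 1 h 9 min.

Regular 28.02 hours, overtime 1.15 hours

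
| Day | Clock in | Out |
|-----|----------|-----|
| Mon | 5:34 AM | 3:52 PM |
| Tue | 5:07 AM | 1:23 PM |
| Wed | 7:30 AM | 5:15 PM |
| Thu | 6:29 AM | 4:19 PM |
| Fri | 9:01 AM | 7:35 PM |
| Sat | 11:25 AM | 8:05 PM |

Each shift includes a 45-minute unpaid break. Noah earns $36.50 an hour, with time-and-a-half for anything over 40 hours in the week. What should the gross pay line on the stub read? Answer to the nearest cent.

Mon: 5:34 AM–3:52 PM = 10 h 18 min; less 45 min break → 9 h 33 min
Tue: 5:07 AM–1:23 PM = 8 h 16 min; less 45 min break → 7 h 31 min
Wed: 7:30 AM–5:15 PM = 9 h 45 min; less 45 min break → 9 h 0 min
Thu: 6:29 AM–4:19 PM = 9 h 50 min; less 45 min break → 9 h 5 min
Fri: 9:01 AM–7:35 PM = 10 h 34 min; less 45 min break → 9 h 49 min
Sat: 11:25 AM–8:05 PM = 8 h 40 min; less 45 min break → 7 h 55 min
Total worked: 52 h 53 min = 3173 min.
Regular 40 h 0 min = 2400 min at $36.50/h; overtime 12 h 53 min = 773 min at $54.75/h.
Pay = (2400 × $36.50 + 773 × $54.75) ÷ 60 = $2165.36.

$2165.36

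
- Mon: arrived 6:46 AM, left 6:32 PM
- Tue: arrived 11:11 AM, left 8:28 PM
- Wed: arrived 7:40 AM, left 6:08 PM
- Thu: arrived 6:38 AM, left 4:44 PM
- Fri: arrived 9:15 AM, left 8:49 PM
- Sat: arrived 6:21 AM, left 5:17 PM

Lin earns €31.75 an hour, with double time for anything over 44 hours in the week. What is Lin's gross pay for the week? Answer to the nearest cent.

Mon: 6:46 AM–6:32 PM = 11 h 46 min
Tue: 11:11 AM–8:28 PM = 9 h 17 min
Wed: 7:40 AM–6:08 PM = 10 h 28 min
Thu: 6:38 AM–4:44 PM = 10 h 6 min
Fri: 9:15 AM–8:49 PM = 11 h 34 min
Sat: 6:21 AM–5:17 PM = 10 h 56 min
Total worked: 64 h 7 min = 3847 min.
Regular 44 h 0 min = 2640 min at €31.75/h; overtime 20 h 7 min = 1207 min at €63.50/h.
Pay = (2640 × €31.75 + 1207 × €63.50) ÷ 60 = €2674.41.

€2674.41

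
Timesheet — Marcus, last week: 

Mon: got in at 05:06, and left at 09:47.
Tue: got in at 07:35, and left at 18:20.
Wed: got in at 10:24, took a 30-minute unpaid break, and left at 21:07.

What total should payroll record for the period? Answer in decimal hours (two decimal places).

25.65 hours

Mon: 05:06–09:47 = 4 h 41 min
Tue: 07:35–18:20 = 10 h 45 min
Wed: 10:24–21:07 = 10 h 43 min; less 30 min break → 10 h 13 min
Total: 4 h 41 min + 10 h 45 min + 10 h 13 min = 25 h 39 min.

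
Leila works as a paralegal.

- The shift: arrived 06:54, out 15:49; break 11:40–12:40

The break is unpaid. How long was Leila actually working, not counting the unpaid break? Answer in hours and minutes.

The shift: 06:54–15:49 = 8 h 55 min; less 60 min break → 7 h 55 min

7 h 55 min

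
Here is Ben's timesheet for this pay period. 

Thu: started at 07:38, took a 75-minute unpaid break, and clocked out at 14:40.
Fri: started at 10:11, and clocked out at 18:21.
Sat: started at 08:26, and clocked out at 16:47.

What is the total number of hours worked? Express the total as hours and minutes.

Thu: 07:38–14:40 = 7 h 2 min; less 75 min break → 5 h 47 min
Fri: 10:11–18:21 = 8 h 10 min
Sat: 08:26–16:47 = 8 h 21 min
Total: 5 h 47 min + 8 h 10 min + 8 h 21 min = 22 h 18 min.

22 h 18 min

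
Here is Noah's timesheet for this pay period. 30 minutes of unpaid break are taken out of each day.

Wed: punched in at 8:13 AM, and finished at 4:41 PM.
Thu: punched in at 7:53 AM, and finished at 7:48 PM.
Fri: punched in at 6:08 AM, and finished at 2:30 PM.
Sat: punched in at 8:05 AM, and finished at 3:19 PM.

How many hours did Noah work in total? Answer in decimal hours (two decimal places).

33.98 hours

Wed: 8:13 AM–4:41 PM = 8 h 28 min; less 30 min break → 7 h 58 min
Thu: 7:53 AM–7:48 PM = 11 h 55 min; less 30 min break → 11 h 25 min
Fri: 6:08 AM–2:30 PM = 8 h 22 min; less 30 min break → 7 h 52 min
Sat: 8:05 AM–3:19 PM = 7 h 14 min; less 30 min break → 6 h 44 min
Total: 7 h 58 min + 11 h 25 min + 7 h 52 min + 6 h 44 min = 33 h 59 min.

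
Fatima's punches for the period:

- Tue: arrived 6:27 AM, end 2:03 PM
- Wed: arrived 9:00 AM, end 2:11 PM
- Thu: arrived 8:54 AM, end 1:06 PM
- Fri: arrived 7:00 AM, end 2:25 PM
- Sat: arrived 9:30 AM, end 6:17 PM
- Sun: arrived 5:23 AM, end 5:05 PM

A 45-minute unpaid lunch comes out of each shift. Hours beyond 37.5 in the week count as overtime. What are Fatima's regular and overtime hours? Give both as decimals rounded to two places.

Tue: 6:27 AM–2:03 PM = 7 h 36 min; less 45 min break → 6 h 51 min
Wed: 9:00 AM–2:11 PM = 5 h 11 min; less 45 min break → 4 h 26 min
Thu: 8:54 AM–1:06 PM = 4 h 12 min; less 45 min break → 3 h 27 min
Fri: 7:00 AM–2:25 PM = 7 h 25 min; less 45 min break → 6 h 40 min
Sat: 9:30 AM–6:17 PM = 8 h 47 min; less 45 min break → 8 h 2 min
Sun: 5:23 AM–5:05 PM = 11 h 42 min; less 45 min break → 10 h 57 min
Total worked: 40 h 23 min = 40.38 h.
Threshold 37.5 h → overtime 2 h 53 min, regular 37 h 30 min.

Regular 37.50 hours, overtime 2.88 hours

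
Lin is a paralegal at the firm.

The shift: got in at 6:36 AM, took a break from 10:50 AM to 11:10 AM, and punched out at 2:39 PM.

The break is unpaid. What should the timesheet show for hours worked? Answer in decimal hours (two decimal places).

7.72 hours

The shift: 6:36 AM–2:39 PM = 8 h 3 min; less 20 min break → 7 h 43 min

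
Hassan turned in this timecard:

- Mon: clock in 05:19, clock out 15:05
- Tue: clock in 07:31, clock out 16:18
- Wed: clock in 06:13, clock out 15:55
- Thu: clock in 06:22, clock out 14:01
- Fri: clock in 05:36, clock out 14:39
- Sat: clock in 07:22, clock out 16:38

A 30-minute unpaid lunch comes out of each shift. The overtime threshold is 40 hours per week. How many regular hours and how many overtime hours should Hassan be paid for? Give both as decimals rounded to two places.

Regular 40.00 hours, overtime 11.22 hours

Mon: 05:19–15:05 = 9 h 46 min; less 30 min break → 9 h 16 min
Tue: 07:31–16:18 = 8 h 47 min; less 30 min break → 8 h 17 min
Wed: 06:13–15:55 = 9 h 42 min; less 30 min break → 9 h 12 min
Thu: 06:22–14:01 = 7 h 39 min; less 30 min break → 7 h 9 min
Fri: 05:36–14:39 = 9 h 3 min; less 30 min break → 8 h 33 min
Sat: 07:22–16:38 = 9 h 16 min; less 30 min break → 8 h 46 min
Total worked: 51 h 13 min = 51.22 h.
Threshold 40 h → overtime 11 h 13 min, regular 40 h 0 min.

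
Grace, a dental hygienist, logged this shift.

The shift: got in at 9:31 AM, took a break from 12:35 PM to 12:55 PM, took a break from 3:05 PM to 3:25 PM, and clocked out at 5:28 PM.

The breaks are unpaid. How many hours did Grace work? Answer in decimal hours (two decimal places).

7.28 hours

The shift: 9:31 AM–5:28 PM = 7 h 57 min; less 40 min break → 7 h 17 min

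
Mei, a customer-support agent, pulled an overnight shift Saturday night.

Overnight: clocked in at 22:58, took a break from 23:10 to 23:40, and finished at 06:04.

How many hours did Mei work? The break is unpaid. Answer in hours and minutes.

Overnight: 22:58 → midnight = 1 h 2 min; midnight → 06:04 = 6 h 4 min; span 7 h 6 min; less 30 min break → 6 h 36 min

6 h 36 min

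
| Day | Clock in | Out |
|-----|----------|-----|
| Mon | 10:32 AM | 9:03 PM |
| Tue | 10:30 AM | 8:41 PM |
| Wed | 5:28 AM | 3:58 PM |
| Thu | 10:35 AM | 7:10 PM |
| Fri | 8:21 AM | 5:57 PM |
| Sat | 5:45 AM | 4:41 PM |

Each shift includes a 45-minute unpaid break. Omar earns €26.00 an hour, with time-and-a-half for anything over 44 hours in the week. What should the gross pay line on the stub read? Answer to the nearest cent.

Mon: 10:32 AM–9:03 PM = 10 h 31 min; less 45 min break → 9 h 46 min
Tue: 10:30 AM–8:41 PM = 10 h 11 min; less 45 min break → 9 h 26 min
Wed: 5:28 AM–3:58 PM = 10 h 30 min; less 45 min break → 9 h 45 min
Thu: 10:35 AM–7:10 PM = 8 h 35 min; less 45 min break → 7 h 50 min
Fri: 8:21 AM–5:57 PM = 9 h 36 min; less 45 min break → 8 h 51 min
Sat: 5:45 AM–4:41 PM = 10 h 56 min; less 45 min break → 10 h 11 min
Total worked: 55 h 49 min = 3349 min.
Regular 44 h 0 min = 2640 min at €26.00/h; overtime 11 h 49 min = 709 min at €39.00/h.
Pay = (2640 × €26.00 + 709 × €39.00) ÷ 60 = €1604.85.

€1604.85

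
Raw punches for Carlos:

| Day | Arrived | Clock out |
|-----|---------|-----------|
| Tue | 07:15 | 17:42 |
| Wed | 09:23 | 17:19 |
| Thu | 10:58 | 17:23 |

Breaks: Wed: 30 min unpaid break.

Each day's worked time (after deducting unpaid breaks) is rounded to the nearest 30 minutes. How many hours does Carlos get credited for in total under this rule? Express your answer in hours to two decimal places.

Tue: 07:15–17:42 = 10 h 27 min → rounds to 10 h 30 min
Wed: 09:23–17:19 = 7 h 56 min − 30 min = 7 h 26 min → rounds to 7 h 30 min
Thu: 10:58–17:23 = 6 h 25 min → rounds to 6 h 30 min
Total credited: 24 h 30 min.

24.50 hours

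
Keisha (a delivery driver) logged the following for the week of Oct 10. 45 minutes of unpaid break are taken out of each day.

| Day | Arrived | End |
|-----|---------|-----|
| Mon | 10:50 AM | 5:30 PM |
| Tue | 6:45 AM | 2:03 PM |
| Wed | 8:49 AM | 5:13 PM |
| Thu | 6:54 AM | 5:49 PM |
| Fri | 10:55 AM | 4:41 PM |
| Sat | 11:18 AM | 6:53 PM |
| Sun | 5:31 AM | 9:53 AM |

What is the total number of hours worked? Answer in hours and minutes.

Mon: 10:50 AM–5:30 PM = 6 h 40 min; less 45 min break → 5 h 55 min
Tue: 6:45 AM–2:03 PM = 7 h 18 min; less 45 min break → 6 h 33 min
Wed: 8:49 AM–5:13 PM = 8 h 24 min; less 45 min break → 7 h 39 min
Thu: 6:54 AM–5:49 PM = 10 h 55 min; less 45 min break → 10 h 10 min
Fri: 10:55 AM–4:41 PM = 5 h 46 min; less 45 min break → 5 h 1 min
Sat: 11:18 AM–6:53 PM = 7 h 35 min; less 45 min break → 6 h 50 min
Sun: 5:31 AM–9:53 AM = 4 h 22 min; less 45 min break → 3 h 37 min
Total: 5 h 55 min + 6 h 33 min + 7 h 39 min + 10 h 10 min + 5 h 1 min + 6 h 50 min + 3 h 37 min = 45 h 45 min.

45 h 45 min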